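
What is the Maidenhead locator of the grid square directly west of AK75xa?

AK75wa

Longitude subsquare x = 23; −1 → 22 = w.
The latitude characters are unchanged.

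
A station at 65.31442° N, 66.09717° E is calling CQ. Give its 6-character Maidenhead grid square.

MP35bh

Add 180° to longitude and 90° to latitude: 246.0972, 155.3144.
Field: 246.0972/20 → 12 → M, 155.3144/10 → 15 → P; chars MP.
Square: 6.0972/2 → 3, 5.3144/1 → 5; chars 35.
Subsquare: 0.0972/0.0833333 → 1 → b, 0.3144/0.0416667 → 7 → h; chars bh.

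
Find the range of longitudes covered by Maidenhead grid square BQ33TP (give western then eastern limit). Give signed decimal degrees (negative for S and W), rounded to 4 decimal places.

-152.4167, -152.3333

Field B=1, Q=16: +1·20° lon, +16·10° lat → SW at lon -160°, lat 70°.
Square 3, 3: +3·2° lon, +3·1° lat → SW at lon -154°, lat 73°.
Subsquare t=19, p=15: +19·0.0833333° lon, +15·0.0416667° lat → SW at lon -152.417°, lat 73.625°.
Cell spans 0.0833333° lon × 0.0416667° lat.
west -152.4167, east -152.3333.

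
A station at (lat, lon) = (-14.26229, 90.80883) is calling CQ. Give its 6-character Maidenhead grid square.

Offset from 180°W / 90°S: lon 270.8088°, lat 75.7377°.
Field: lon ⌊270.8088/20⌋ = 13 → N; lat ⌊75.7377/10⌋ = 7 → H.
Square: lon ⌊10.8088/2⌋ = 5; lat ⌊5.7377/1⌋ = 5.
Subsquare: lon ⌊0.8088/0.0833333⌋ = 9 → j; lat ⌊0.7377/0.0416667⌋ = 17 → r.

NH55jr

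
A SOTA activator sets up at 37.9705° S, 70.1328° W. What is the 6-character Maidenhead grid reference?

Add 180° to longitude and 90° to latitude: 109.8672, 52.0295.
Field: lon ⌊109.8672/20⌋ = 5 → F; lat ⌊52.0295/10⌋ = 5 → F.
Square: lon ⌊9.8672/2⌋ = 4; lat ⌊2.0295/1⌋ = 2.
Subsquare: lon ⌊1.8672/0.0833333⌋ = 22 → w; lat ⌊0.0295/0.0416667⌋ = 0 → a.

FF42wa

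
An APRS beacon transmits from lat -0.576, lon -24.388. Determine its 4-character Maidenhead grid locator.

HI79

Shift to the Maidenhead origin (180°W, 90°S): lon 155.61, lat 89.42.
Field (20°×10°, letters A–R): 155.61/20 → 7 → H, 89.42/10 → 8 → I; chars HI.
Square (2°×1°, digits 0–9): 15.61/2 → 7, 9.42/1 → 9; chars 79.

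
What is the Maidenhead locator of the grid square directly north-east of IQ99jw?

IQ99kx

Longitude subsquare j = 9; +1 → 10 = k.
Latitude subsquare w = 22; +1 → 23 = x.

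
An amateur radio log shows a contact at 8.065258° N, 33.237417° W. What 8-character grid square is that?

HJ38jb15

Add 180° to longitude and 90° to latitude: 146.76258, 98.06526.
Field: 146.76258/20 → 7 → H, 98.06526/10 → 9 → J; chars HJ.
Square: 6.76258/2 → 3, 8.06526/1 → 8; chars 38.
Subsquare: 0.76258/0.0833333 → 9 → j, 0.06526/0.0416667 → 1 → b; chars jb.
Extended square: 0.01258/0.00833333 → 1, 0.02359/0.00416667 → 5; chars 15.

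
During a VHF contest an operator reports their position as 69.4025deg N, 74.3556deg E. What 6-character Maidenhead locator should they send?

MP79ej

Offset from 180°W / 90°S: lon 254.3556°, lat 159.4025°.
Field: 254.3556/20 → 12 → M, 159.4025/10 → 15 → P; chars MP.
Square: 14.3556/2 → 7, 9.4025/1 → 9; chars 79.
Subsquare: 0.3556/0.0833333 → 4 → e, 0.4025/0.0416667 → 9 → j; chars ej.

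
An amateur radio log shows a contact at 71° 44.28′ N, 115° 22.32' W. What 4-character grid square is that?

Add 180° to longitude and 90° to latitude: 64.63, 161.74.
Field: lon ⌊64.63/20⌋ = 3 → D; lat ⌊161.74/10⌋ = 16 → Q.
Square: lon ⌊4.63/2⌋ = 2; lat ⌊1.74/1⌋ = 1.

DQ21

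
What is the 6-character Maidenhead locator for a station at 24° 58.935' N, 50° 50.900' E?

LL54kx

Shift to the Maidenhead origin (180°W, 90°S): lon 230.8483, lat 114.9822.
Field: 230.8483/20 → 11 → L, 114.9822/10 → 11 → L; chars LL.
Square: 10.8483/2 → 5, 4.9822/1 → 4; chars 54.
Subsquare: 0.8483/0.0833333 → 10 → k, 0.9822/0.0416667 → 23 → x; chars kx.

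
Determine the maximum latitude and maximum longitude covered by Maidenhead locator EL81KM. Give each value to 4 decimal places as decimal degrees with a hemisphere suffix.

21.5417° N, 83.0833° W

Field E=4, L=11: +4·20° lon, +11·10° lat → SW at lon -100°, lat 20°.
Square 8, 1: +8·2° lon, +1·1° lat → SW at lon -84°, lat 21°.
Subsquare k=10, m=12: +10·0.0833333° lon, +12·0.0416667° lat → SW at lon -83.1667°, lat 21.5°.
Cell spans 0.0833333° lon × 0.0416667° lat. NE corner is SW corner plus one full cell.
latitude 21.5417° N, longitude 83.0833° W.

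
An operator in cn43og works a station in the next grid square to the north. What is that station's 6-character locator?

Latitude subsquare g = 6; +1 → 7 = h.
The longitude characters are unchanged.

CN43oh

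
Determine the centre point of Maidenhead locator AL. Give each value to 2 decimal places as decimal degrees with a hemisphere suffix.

Field A=0, L=11: +0·20° lon, +11·10° lat → SW at lon -180°, lat 20°.
Cell spans 20° lon × 10° lat. Centre is SW corner plus half of each.
latitude 25.00° N, longitude 170.00° W.

25.00° N, 170.00° W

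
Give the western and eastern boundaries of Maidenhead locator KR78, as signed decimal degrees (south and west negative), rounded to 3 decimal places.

Field K=10, R=17: +10·20° lon, +17·10° lat → SW at lon 20°, lat 80°.
Square 7, 8: +7·2° lon, +8·1° lat → SW at lon 34°, lat 88°.
Cell spans 2° lon × 1° lat.
west 34.000, east 36.000.

34.000, 36.000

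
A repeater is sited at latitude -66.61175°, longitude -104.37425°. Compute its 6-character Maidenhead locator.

DC73tj

Add 180° to longitude and 90° to latitude: 75.6257, 23.3882.
Field: 75.6257/20 → 3 → D, 23.3882/10 → 2 → C; chars DC.
Square: 15.6257/2 → 7, 3.3882/1 → 3; chars 73.
Subsquare: 1.6257/0.0833333 → 19 → t, 0.3882/0.0416667 → 9 → j; chars tj.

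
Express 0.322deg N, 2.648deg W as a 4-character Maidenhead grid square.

Add 180° to longitude and 90° to latitude: 177.35, 90.32.
Field: lon ⌊177.35/20⌋ = 8 → I; lat ⌊90.32/10⌋ = 9 → J.
Square: lon ⌊17.35/2⌋ = 8; lat ⌊0.32/1⌋ = 0.

IJ80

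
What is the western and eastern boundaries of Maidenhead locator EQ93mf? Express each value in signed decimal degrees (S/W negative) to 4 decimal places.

Field E=4, Q=16: +4·20° lon, +16·10° lat → SW at lon -100°, lat 70°.
Square 9, 3: +9·2° lon, +3·1° lat → SW at lon -82°, lat 73°.
Subsquare m=12, f=5: +12·0.0833333° lon, +5·0.0416667° lat → SW at lon -81°, lat 73.2083°.
Cell spans 0.0833333° lon × 0.0416667° lat.
west -81.0000, east -80.9167.

-81.0000, -80.9167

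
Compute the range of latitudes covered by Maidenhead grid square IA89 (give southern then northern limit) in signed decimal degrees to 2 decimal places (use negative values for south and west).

Field I=8, A=0: +8·20° lon, +0·10° lat → SW at lon -20°, lat -90°.
Square 8, 9: +8·2° lon, +9·1° lat → SW at lon -4°, lat -81°.
Cell spans 2° lon × 1° lat.
south -81.00, north -80.00.

-81.00, -80.00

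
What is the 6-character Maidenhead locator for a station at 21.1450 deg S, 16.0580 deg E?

JG88au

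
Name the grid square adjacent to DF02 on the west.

Longitude square 0; −1 → -1, wraps to 9, carry into field.
Longitude field D = 3; −1 → 2 = C.
The latitude characters are unchanged.

CF92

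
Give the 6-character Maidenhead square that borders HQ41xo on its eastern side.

HQ51ao

Longitude subsquare x = 23; +1 → 24, wraps to 0 = a, carry into square.
Longitude square 4; +1 → 5.
The latitude characters are unchanged.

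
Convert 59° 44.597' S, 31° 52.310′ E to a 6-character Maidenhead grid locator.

KD50wg

Shift to the Maidenhead origin (180°W, 90°S): lon 211.8718, lat 30.2567.
Field (20°×10°, letters A–R): lon ⌊211.8718/20⌋ = 10 → K; lat ⌊30.2567/10⌋ = 3 → D.
Square (2°×1°, digits 0–9): lon ⌊11.8718/2⌋ = 5; lat ⌊0.2567/1⌋ = 0.
Subsquare (5′×2.5′, letters a–x): lon ⌊1.8718/0.0833333⌋ = 22 → w; lat ⌊0.2567/0.0416667⌋ = 6 → g.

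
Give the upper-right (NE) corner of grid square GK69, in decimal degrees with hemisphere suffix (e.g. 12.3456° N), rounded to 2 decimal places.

Field G=6, K=10: +6·20° lon, +10·10° lat → SW at lon -60°, lat 10°.
Square 6, 9: +6·2° lon, +9·1° lat → SW at lon -48°, lat 19°.
Cell spans 2° lon × 1° lat. NE corner is SW corner plus one full cell.
latitude 20.00° N, longitude 46.00° W.

20.00° N, 46.00° W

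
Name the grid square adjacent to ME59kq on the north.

ME59kr

Latitude subsquare q = 16; +1 → 17 = r.
The longitude characters are unchanged.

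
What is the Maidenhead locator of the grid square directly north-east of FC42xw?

FC52ax

Longitude subsquare x = 23; +1 → 24, wraps to 0 = a, carry into square.
Longitude square 4; +1 → 5.
Latitude subsquare w = 22; +1 → 23 = x.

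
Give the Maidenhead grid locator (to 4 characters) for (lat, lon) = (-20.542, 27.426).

Add 180° to longitude and 90° to latitude: 207.43, 69.46.
Field: 207.43/20 → 10 → K, 69.46/10 → 6 → G; chars KG.
Square: 7.43/2 → 3, 9.46/1 → 9; chars 39.

KG39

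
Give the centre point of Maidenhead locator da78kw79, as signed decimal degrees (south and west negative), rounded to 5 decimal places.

Field D=3, A=0: +3·20° lon, +0·10° lat → SW at lon -120°, lat -90°.
Square 7, 8: +7·2° lon, +8·1° lat → SW at lon -106°, lat -82°.
Subsquare k=10, w=22: +10·0.0833333° lon, +22·0.0416667° lat → SW at lon -105.167°, lat -81.0833°.
Extended square 7, 9: +7·0.00833333° lon, +9·0.00416667° lat → SW at lon -105.108°, lat -81.0458°.
Cell spans 0.00833333° lon × 0.00416667° lat. Centre is SW corner plus half of each.
latitude -81.04375, longitude -105.10417.

-81.04375, -105.10417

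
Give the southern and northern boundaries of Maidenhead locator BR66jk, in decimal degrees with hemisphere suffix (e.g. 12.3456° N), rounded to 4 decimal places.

Field B=1, R=17: +1·20° lon, +17·10° lat → SW at lon -160°, lat 80°.
Square 6, 6: +6·2° lon, +6·1° lat → SW at lon -148°, lat 86°.
Subsquare j=9, k=10: +9·0.0833333° lon, +10·0.0416667° lat → SW at lon -147.25°, lat 86.4167°.
Cell spans 0.0833333° lon × 0.0416667° lat.
south 86.4167° N, north 86.4583° N.

86.4167° N, 86.4583° N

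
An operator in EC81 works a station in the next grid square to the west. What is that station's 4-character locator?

EC71

Longitude square 8; −1 → 7.
The latitude characters are unchanged.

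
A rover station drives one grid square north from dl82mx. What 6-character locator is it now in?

DL83ma

Latitude subsquare x = 23; +1 → 24, wraps to 0 = a, carry into square.
Latitude square 2; +1 → 3.
The longitude characters are unchanged.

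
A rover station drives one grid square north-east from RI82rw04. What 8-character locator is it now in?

RI82rw15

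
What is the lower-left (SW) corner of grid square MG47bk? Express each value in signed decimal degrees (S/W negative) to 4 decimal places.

-22.5833, 68.0833

Field M=12, G=6: +12·20° lon, +6·10° lat → SW at lon 60°, lat -30°.
Square 4, 7: +4·2° lon, +7·1° lat → SW at lon 68°, lat -23°.
Subsquare b=1, k=10: +1·0.0833333° lon, +10·0.0416667° lat → SW at lon 68.0833°, lat -22.5833°.
latitude -22.5833, longitude 68.0833.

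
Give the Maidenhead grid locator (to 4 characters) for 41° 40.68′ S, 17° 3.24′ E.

Offset from 180°W / 90°S: lon 197.05°, lat 48.32°.
Field (20°×10°, letters A–R): lon ⌊197.05/20⌋ = 9 → J; lat ⌊48.32/10⌋ = 4 → E.
Square (2°×1°, digits 0–9): lon ⌊17.05/2⌋ = 8; lat ⌊8.32/1⌋ = 8.

JE88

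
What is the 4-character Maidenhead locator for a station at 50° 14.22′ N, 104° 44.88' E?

Shift to the Maidenhead origin (180°W, 90°S): lon 284.75, lat 140.24.
Field (20°×10°, letters A–R): 284.75/20 → 14 → O, 140.24/10 → 14 → O; chars OO.
Square (2°×1°, digits 0–9): 4.75/2 → 2, 0.24/1 → 0; chars 20.

OO20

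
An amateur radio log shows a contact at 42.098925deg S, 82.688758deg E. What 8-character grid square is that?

NE17iv26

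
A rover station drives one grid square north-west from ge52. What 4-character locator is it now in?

GE43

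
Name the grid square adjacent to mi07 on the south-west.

LI96

Longitude square 0; −1 → -1, wraps to 9, carry into field.
Longitude field M = 12; −1 → 11 = L.
Latitude square 7; −1 → 6.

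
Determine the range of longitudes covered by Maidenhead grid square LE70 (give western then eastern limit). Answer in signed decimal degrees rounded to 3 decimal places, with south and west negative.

Field L=11, E=4: +11·20° lon, +4·10° lat → SW at lon 40°, lat -50°.
Square 7, 0: +7·2° lon, +0·1° lat → SW at lon 54°, lat -50°.
Cell spans 2° lon × 1° lat.
west 54.000, east 56.000.

54.000, 56.000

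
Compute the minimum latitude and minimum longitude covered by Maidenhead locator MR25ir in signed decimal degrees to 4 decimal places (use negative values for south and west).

85.7083, 64.6667

Field M=12, R=17: +12·20° lon, +17·10° lat → SW at lon 60°, lat 80°.
Square 2, 5: +2·2° lon, +5·1° lat → SW at lon 64°, lat 85°.
Subsquare i=8, r=17: +8·0.0833333° lon, +17·0.0416667° lat → SW at lon 64.6667°, lat 85.7083°.
latitude 85.7083, longitude 64.6667.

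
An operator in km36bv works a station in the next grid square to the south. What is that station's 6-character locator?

Latitude subsquare v = 21; −1 → 20 = u.
The longitude characters are unchanged.

KM36bu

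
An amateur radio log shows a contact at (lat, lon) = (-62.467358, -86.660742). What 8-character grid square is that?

EC67qm07

Shift to the Maidenhead origin (180°W, 90°S): lon 93.33926, lat 27.53264.
Field: lon ⌊93.33926/20⌋ = 4 → E; lat ⌊27.53264/10⌋ = 2 → C.
Square: lon ⌊13.33926/2⌋ = 6; lat ⌊7.53264/1⌋ = 7.
Subsquare: lon ⌊1.33926/0.0833333⌋ = 16 → q; lat ⌊0.53264/0.0416667⌋ = 12 → m.
Extended square: lon ⌊0.00592/0.00833333⌋ = 0; lat ⌊0.03264/0.00416667⌋ = 7.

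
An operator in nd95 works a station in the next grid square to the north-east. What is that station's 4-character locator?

Longitude square 9; +1 → 10, wraps to 0, carry into field.
Longitude field N = 13; +1 → 14 = O.
Latitude square 5; +1 → 6.

OD06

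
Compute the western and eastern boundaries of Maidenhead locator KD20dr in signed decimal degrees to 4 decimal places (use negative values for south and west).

Field K=10, D=3: +10·20° lon, +3·10° lat → SW at lon 20°, lat -60°.
Square 2, 0: +2·2° lon, +0·1° lat → SW at lon 24°, lat -60°.
Subsquare d=3, r=17: +3·0.0833333° lon, +17·0.0416667° lat → SW at lon 24.25°, lat -59.2917°.
Cell spans 0.0833333° lon × 0.0416667° lat.
west 24.2500, east 24.3333.

24.2500, 24.3333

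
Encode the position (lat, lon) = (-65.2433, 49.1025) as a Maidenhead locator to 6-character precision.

LC44ns

Offset from 180°W / 90°S: lon 229.1025°, lat 24.7567°.
Field: lon ⌊229.1025/20⌋ = 11 → L; lat ⌊24.7567/10⌋ = 2 → C.
Square: lon ⌊9.1025/2⌋ = 4; lat ⌊4.7567/1⌋ = 4.
Subsquare: lon ⌊1.1025/0.0833333⌋ = 13 → n; lat ⌊0.7567/0.0416667⌋ = 18 → s.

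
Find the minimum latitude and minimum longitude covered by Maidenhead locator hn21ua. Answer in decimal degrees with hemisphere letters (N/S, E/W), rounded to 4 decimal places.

Field H=7, N=13: +7·20° lon, +13·10° lat → SW at lon -40°, lat 40°.
Square 2, 1: +2·2° lon, +1·1° lat → SW at lon -36°, lat 41°.
Subsquare u=20, a=0: +20·0.0833333° lon, +0·0.0416667° lat → SW at lon -34.3333°, lat 41°.
latitude 41.0000° N, longitude 34.3333° W.

41.0000° N, 34.3333° W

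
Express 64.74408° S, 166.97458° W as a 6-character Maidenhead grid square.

Shift to the Maidenhead origin (180°W, 90°S): lon 13.0254, lat 25.2559.
Field: 13.0254/20 → 0 → A, 25.2559/10 → 2 → C; chars AC.
Square: 13.0254/2 → 6, 5.2559/1 → 5; chars 65.
Subsquare: 1.0254/0.0833333 → 12 → m, 0.2559/0.0416667 → 6 → g; chars mg.

AC65mg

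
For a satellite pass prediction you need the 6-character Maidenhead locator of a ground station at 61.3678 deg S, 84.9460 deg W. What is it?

Offset from 180°W / 90°S: lon 95.0540°, lat 28.6322°.
Field: lon ⌊95.0540/20⌋ = 4 → E; lat ⌊28.6322/10⌋ = 2 → C.
Square: lon ⌊15.0540/2⌋ = 7; lat ⌊8.6322/1⌋ = 8.
Subsquare: lon ⌊1.0540/0.0833333⌋ = 12 → m; lat ⌊0.6322/0.0416667⌋ = 15 → p.

EC78mp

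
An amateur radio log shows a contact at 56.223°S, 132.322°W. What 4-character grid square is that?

Offset from 180°W / 90°S: lon 47.68°, lat 33.78°.
Field (20°×10°, letters A–R): 47.68/20 → 2 → C, 33.78/10 → 3 → D; chars CD.
Square (2°×1°, digits 0–9): 7.68/2 → 3, 3.78/1 → 3; chars 33.

CD33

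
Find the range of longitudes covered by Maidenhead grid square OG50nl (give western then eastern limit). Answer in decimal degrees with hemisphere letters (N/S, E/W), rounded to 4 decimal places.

Field O=14, G=6: +14·20° lon, +6·10° lat → SW at lon 100°, lat -30°.
Square 5, 0: +5·2° lon, +0·1° lat → SW at lon 110°, lat -30°.
Subsquare n=13, l=11: +13·0.0833333° lon, +11·0.0416667° lat → SW at lon 111.083°, lat -29.5417°.
Cell spans 0.0833333° lon × 0.0416667° lat.
west 111.0833° E, east 111.1667° E.

111.0833° E, 111.1667° E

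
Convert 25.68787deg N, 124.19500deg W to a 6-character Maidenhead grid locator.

Offset from 180°W / 90°S: lon 55.8050°, lat 115.6879°.
Field: lon ⌊55.8050/20⌋ = 2 → C; lat ⌊115.6879/10⌋ = 11 → L.
Square: lon ⌊15.8050/2⌋ = 7; lat ⌊5.6879/1⌋ = 5.
Subsquare: lon ⌊1.8050/0.0833333⌋ = 21 → v; lat ⌊0.6879/0.0416667⌋ = 16 → q.

CL75vq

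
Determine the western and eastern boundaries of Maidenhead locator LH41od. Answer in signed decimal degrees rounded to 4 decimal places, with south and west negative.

Field L=11, H=7: +11·20° lon, +7·10° lat → SW at lon 40°, lat -20°.
Square 4, 1: +4·2° lon, +1·1° lat → SW at lon 48°, lat -19°.
Subsquare o=14, d=3: +14·0.0833333° lon, +3·0.0416667° lat → SW at lon 49.1667°, lat -18.875°.
Cell spans 0.0833333° lon × 0.0416667° lat.
west 49.1667, east 49.2500.

49.1667, 49.2500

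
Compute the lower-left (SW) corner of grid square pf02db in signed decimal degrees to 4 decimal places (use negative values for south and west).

-37.9583, 120.2500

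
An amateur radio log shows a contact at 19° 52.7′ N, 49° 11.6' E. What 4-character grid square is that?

Shift to the Maidenhead origin (180°W, 90°S): lon 229.19, lat 109.88.
Field: 229.19/20 → 11 → L, 109.88/10 → 10 → K; chars LK.
Square: 9.19/2 → 4, 9.88/1 → 9; chars 49.

LK49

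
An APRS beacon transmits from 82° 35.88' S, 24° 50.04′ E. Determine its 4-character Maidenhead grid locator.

KA27

Shift to the Maidenhead origin (180°W, 90°S): lon 204.83, lat 7.40.
Field: 204.83/20 → 10 → K, 7.40/10 → 0 → A; chars KA.
Square: 4.83/2 → 2, 7.40/1 → 7; chars 27.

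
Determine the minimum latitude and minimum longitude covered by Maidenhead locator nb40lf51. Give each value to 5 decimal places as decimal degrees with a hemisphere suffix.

Field N=13, B=1: +13·20° lon, +1·10° lat → SW at lon 80°, lat -80°.
Square 4, 0: +4·2° lon, +0·1° lat → SW at lon 88°, lat -80°.
Subsquare l=11, f=5: +11·0.0833333° lon, +5·0.0416667° lat → SW at lon 88.9167°, lat -79.7917°.
Extended square 5, 1: +5·0.00833333° lon, +1·0.00416667° lat → SW at lon 88.9583°, lat -79.7875°.
latitude 79.78750° S, longitude 88.95833° E.

79.78750° S, 88.95833° E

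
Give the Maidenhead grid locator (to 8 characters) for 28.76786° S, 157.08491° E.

Offset from 180°W / 90°S: lon 337.08491°, lat 61.23214°.
Field: 337.08491/20 → 16 → Q, 61.23214/10 → 6 → G; chars QG.
Square: 17.08491/2 → 8, 1.23214/1 → 1; chars 81.
Subsquare: 1.08491/0.0833333 → 13 → n, 0.23214/0.0416667 → 5 → f; chars nf.
Extended square: 0.00158/0.00833333 → 0, 0.02381/0.00416667 → 5; chars 05.

QG81nf05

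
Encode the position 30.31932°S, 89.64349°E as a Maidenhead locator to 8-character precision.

NF49tq73

Offset from 180°W / 90°S: lon 269.64349°, lat 59.68068°.
Field: lon ⌊269.64349/20⌋ = 13 → N; lat ⌊59.68068/10⌋ = 5 → F.
Square: lon ⌊9.64349/2⌋ = 4; lat ⌊9.68068/1⌋ = 9.
Subsquare: lon ⌊1.64349/0.0833333⌋ = 19 → t; lat ⌊0.68068/0.0416667⌋ = 16 → q.
Extended square: lon ⌊0.06016/0.00833333⌋ = 7; lat ⌊0.01401/0.00416667⌋ = 3.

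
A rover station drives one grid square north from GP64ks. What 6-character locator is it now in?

Latitude subsquare s = 18; +1 → 19 = t.
The longitude characters are unchanged.

GP64kt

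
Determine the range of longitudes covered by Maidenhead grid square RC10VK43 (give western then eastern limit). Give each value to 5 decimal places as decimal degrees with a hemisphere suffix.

163.78333° E, 163.79167° E

Field R=17, C=2: +17·20° lon, +2·10° lat → SW at lon 160°, lat -70°.
Square 1, 0: +1·2° lon, +0·1° lat → SW at lon 162°, lat -70°.
Subsquare v=21, k=10: +21·0.0833333° lon, +10·0.0416667° lat → SW at lon 163.75°, lat -69.5833°.
Extended square 4, 3: +4·0.00833333° lon, +3·0.00416667° lat → SW at lon 163.783°, lat -69.5708°.
Cell spans 0.00833333° lon × 0.00416667° lat.
west 163.78333° E, east 163.79167° E.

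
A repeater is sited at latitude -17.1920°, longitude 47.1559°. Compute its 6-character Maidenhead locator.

LH32nt

Add 180° to longitude and 90° to latitude: 227.1559, 72.8080.
Field: 227.1559/20 → 11 → L, 72.8080/10 → 7 → H; chars LH.
Square: 7.1559/2 → 3, 2.8080/1 → 2; chars 32.
Subsquare: 1.1559/0.0833333 → 13 → n, 0.8080/0.0416667 → 19 → t; chars nt.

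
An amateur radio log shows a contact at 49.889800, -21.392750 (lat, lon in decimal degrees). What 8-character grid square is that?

HN99hv23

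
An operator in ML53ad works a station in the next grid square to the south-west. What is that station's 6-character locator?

ML43xc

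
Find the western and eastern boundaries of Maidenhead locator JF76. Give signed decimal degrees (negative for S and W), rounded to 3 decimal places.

Field J=9, F=5: +9·20° lon, +5·10° lat → SW at lon 0°, lat -40°.
Square 7, 6: +7·2° lon, +6·1° lat → SW at lon 14°, lat -34°.
Cell spans 2° lon × 1° lat.
west 14.000, east 16.000.

14.000, 16.000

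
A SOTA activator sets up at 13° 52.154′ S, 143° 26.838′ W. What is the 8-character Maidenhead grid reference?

BH86gd61

Offset from 180°W / 90°S: lon 36.55270°, lat 76.13077°.
Field: 36.55270/20 → 1 → B, 76.13077/10 → 7 → H; chars BH.
Square: 16.55270/2 → 8, 6.13077/1 → 6; chars 86.
Subsquare: 0.55270/0.0833333 → 6 → g, 0.13077/0.0416667 → 3 → d; chars gd.
Extended square: 0.05270/0.00833333 → 6, 0.00577/0.00416667 → 1; chars 61.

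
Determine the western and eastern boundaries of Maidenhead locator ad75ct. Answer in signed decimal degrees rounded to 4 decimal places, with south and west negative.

-165.8333, -165.7500

Field A=0, D=3: +0·20° lon, +3·10° lat → SW at lon -180°, lat -60°.
Square 7, 5: +7·2° lon, +5·1° lat → SW at lon -166°, lat -55°.
Subsquare c=2, t=19: +2·0.0833333° lon, +19·0.0416667° lat → SW at lon -165.833°, lat -54.2083°.
Cell spans 0.0833333° lon × 0.0416667° lat.
west -165.8333, east -165.7500.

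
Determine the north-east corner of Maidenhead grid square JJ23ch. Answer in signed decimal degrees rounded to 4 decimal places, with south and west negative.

3.3333, 4.2500

Field J=9, J=9: +9·20° lon, +9·10° lat → SW at lon 0°, lat 0°.
Square 2, 3: +2·2° lon, +3·1° lat → SW at lon 4°, lat 3°.
Subsquare c=2, h=7: +2·0.0833333° lon, +7·0.0416667° lat → SW at lon 4.16667°, lat 3.29167°.
Cell spans 0.0833333° lon × 0.0416667° lat. NE corner is SW corner plus one full cell.
latitude 3.3333, longitude 4.2500.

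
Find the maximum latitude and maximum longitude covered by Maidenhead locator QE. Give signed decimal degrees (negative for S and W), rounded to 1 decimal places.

-40.0, 160.0

Field Q=16, E=4: +16·20° lon, +4·10° lat → SW at lon 140°, lat -50°.
Cell spans 20° lon × 10° lat. NE corner is SW corner plus one full cell.
latitude -40.0, longitude 160.0.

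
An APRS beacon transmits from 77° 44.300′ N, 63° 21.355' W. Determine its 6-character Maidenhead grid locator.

FQ87hr

Shift to the Maidenhead origin (180°W, 90°S): lon 116.6441, lat 167.7383.
Field: 116.6441/20 → 5 → F, 167.7383/10 → 16 → Q; chars FQ.
Square: 16.6441/2 → 8, 7.7383/1 → 7; chars 87.
Subsquare: 0.6441/0.0833333 → 7 → h, 0.7383/0.0416667 → 17 → r; chars hr.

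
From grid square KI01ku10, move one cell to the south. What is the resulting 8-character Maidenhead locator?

KI01kt19

Latitude extended square 0; −1 → -1, wraps to 9, carry into subsquare.
Latitude subsquare u = 20; −1 → 19 = t.
The longitude characters are unchanged.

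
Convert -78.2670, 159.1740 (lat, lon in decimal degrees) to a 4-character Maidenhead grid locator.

QB91

Add 180° to longitude and 90° to latitude: 339.17, 11.73.
Field: lon ⌊339.17/20⌋ = 16 → Q; lat ⌊11.73/10⌋ = 1 → B.
Square: lon ⌊19.17/2⌋ = 9; lat ⌊1.73/1⌋ = 1.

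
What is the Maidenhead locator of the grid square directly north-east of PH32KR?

Longitude subsquare k = 10; +1 → 11 = l.
Latitude subsquare r = 17; +1 → 18 = s.

PH32ls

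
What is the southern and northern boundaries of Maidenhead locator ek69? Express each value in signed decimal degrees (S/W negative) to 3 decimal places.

Field E=4, K=10: +4·20° lon, +10·10° lat → SW at lon -100°, lat 10°.
Square 6, 9: +6·2° lon, +9·1° lat → SW at lon -88°, lat 19°.
Cell spans 2° lon × 1° lat.
south 19.000, north 20.000.

19.000, 20.000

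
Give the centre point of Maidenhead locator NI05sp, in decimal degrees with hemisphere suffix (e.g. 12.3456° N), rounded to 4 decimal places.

4.3542° S, 81.5417° E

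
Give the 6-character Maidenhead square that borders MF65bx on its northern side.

MF66ba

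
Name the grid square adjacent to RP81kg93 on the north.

Latitude extended square 3; +1 → 4.
The longitude characters are unchanged.

RP81kg94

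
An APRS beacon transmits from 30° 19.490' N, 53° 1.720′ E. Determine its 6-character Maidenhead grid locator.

LM60mh

Shift to the Maidenhead origin (180°W, 90°S): lon 233.0287, lat 120.3248.
Field (20°×10°, letters A–R): 233.0287/20 → 11 → L, 120.3248/10 → 12 → M; chars LM.
Square (2°×1°, digits 0–9): 13.0287/2 → 6, 0.3248/1 → 0; chars 60.
Subsquare (5′×2.5′, letters a–x): 1.0287/0.0833333 → 12 → m, 0.3248/0.0416667 → 7 → h; chars mh.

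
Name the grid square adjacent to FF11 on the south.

Latitude square 1; −1 → 0.
The longitude characters are unchanged.

FF10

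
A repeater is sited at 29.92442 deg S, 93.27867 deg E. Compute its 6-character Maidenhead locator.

NG60pb

Shift to the Maidenhead origin (180°W, 90°S): lon 273.2787, lat 60.0756.
Field (20°×10°, letters A–R): lon ⌊273.2787/20⌋ = 13 → N; lat ⌊60.0756/10⌋ = 6 → G.
Square (2°×1°, digits 0–9): lon ⌊13.2787/2⌋ = 6; lat ⌊0.0756/1⌋ = 0.
Subsquare (5′×2.5′, letters a–x): lon ⌊1.2787/0.0833333⌋ = 15 → p; lat ⌊0.0756/0.0416667⌋ = 1 → b.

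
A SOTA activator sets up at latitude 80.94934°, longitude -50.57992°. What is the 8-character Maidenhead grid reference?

Offset from 180°W / 90°S: lon 129.42008°, lat 170.94934°.
Field: 129.42008/20 → 6 → G, 170.94934/10 → 17 → R; chars GR.
Square: 9.42008/2 → 4, 0.94934/1 → 0; chars 40.
Subsquare: 1.42008/0.0833333 → 17 → r, 0.94934/0.0416667 → 22 → w; chars rw.
Extended square: 0.00341/0.00833333 → 0, 0.03267/0.00416667 → 7; chars 07.

GR40rw07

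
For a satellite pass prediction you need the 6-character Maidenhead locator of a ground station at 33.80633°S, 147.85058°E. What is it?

QF36we

Offset from 180°W / 90°S: lon 327.8506°, lat 56.1937°.
Field: lon ⌊327.8506/20⌋ = 16 → Q; lat ⌊56.1937/10⌋ = 5 → F.
Square: lon ⌊7.8506/2⌋ = 3; lat ⌊6.1937/1⌋ = 6.
Subsquare: lon ⌊1.8506/0.0833333⌋ = 22 → w; lat ⌊0.1937/0.0416667⌋ = 4 → e.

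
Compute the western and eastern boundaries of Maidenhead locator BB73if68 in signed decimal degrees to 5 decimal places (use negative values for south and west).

Field B=1, B=1: +1·20° lon, +1·10° lat → SW at lon -160°, lat -80°.
Square 7, 3: +7·2° lon, +3·1° lat → SW at lon -146°, lat -77°.
Subsquare i=8, f=5: +8·0.0833333° lon, +5·0.0416667° lat → SW at lon -145.333°, lat -76.7917°.
Extended square 6, 8: +6·0.00833333° lon, +8·0.00416667° lat → SW at lon -145.283°, lat -76.7583°.
Cell spans 0.00833333° lon × 0.00416667° lat.
west -145.28333, east -145.27500.

-145.28333, -145.27500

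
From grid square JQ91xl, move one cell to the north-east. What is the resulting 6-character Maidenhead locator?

KQ01am

Longitude subsquare x = 23; +1 → 24, wraps to 0 = a, carry into square.
Longitude square 9; +1 → 10, wraps to 0, carry into field.
Longitude field J = 9; +1 → 10 = K.
Latitude subsquare l = 11; +1 → 12 = m.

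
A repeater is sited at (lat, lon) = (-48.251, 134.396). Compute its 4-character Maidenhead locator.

PE71

Shift to the Maidenhead origin (180°W, 90°S): lon 314.40, lat 41.75.
Field: lon ⌊314.40/20⌋ = 15 → P; lat ⌊41.75/10⌋ = 4 → E.
Square: lon ⌊14.40/2⌋ = 7; lat ⌊1.75/1⌋ = 1.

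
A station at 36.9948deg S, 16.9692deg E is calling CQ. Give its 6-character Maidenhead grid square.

JF83la

Shift to the Maidenhead origin (180°W, 90°S): lon 196.9692, lat 53.0052.
Field: 196.9692/20 → 9 → J, 53.0052/10 → 5 → F; chars JF.
Square: 16.9692/2 → 8, 3.0052/1 → 3; chars 83.
Subsquare: 0.9692/0.0833333 → 11 → l, 0.0052/0.0416667 → 0 → a; chars la.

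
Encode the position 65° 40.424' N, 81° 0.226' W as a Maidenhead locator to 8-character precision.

EP95lq91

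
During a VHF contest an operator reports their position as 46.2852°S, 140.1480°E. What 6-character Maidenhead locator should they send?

Add 180° to longitude and 90° to latitude: 320.1480, 43.7148.
Field: 320.1480/20 → 16 → Q, 43.7148/10 → 4 → E; chars QE.
Square: 0.1480/2 → 0, 3.7148/1 → 3; chars 03.
Subsquare: 0.1480/0.0833333 → 1 → b, 0.7148/0.0416667 → 17 → r; chars br.

QE03br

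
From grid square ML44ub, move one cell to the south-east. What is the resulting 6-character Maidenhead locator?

Longitude subsquare u = 20; +1 → 21 = v.
Latitude subsquare b = 1; −1 → 0 = a.

ML44va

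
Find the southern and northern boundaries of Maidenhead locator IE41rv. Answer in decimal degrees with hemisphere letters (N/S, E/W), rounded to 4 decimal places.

48.1250° S, 48.0833° S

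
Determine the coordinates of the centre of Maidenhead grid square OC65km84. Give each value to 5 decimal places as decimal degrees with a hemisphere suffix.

64.48125° S, 112.90417° E

Field O=14, C=2: +14·20° lon, +2·10° lat → SW at lon 100°, lat -70°.
Square 6, 5: +6·2° lon, +5·1° lat → SW at lon 112°, lat -65°.
Subsquare k=10, m=12: +10·0.0833333° lon, +12·0.0416667° lat → SW at lon 112.833°, lat -64.5°.
Extended square 8, 4: +8·0.00833333° lon, +4·0.00416667° lat → SW at lon 112.9°, lat -64.4833°.
Cell spans 0.00833333° lon × 0.00416667° lat. Centre is SW corner plus half of each.
latitude 64.48125° S, longitude 112.90417° E.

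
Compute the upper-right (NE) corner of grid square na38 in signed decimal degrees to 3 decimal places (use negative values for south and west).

-81.000, 88.000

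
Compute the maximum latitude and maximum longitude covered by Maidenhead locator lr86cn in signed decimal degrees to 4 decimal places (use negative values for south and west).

86.5833, 56.2500

Field L=11, R=17: +11·20° lon, +17·10° lat → SW at lon 40°, lat 80°.
Square 8, 6: +8·2° lon, +6·1° lat → SW at lon 56°, lat 86°.
Subsquare c=2, n=13: +2·0.0833333° lon, +13·0.0416667° lat → SW at lon 56.1667°, lat 86.5417°.
Cell spans 0.0833333° lon × 0.0416667° lat. NE corner is SW corner plus one full cell.
latitude 86.5833, longitude 56.2500.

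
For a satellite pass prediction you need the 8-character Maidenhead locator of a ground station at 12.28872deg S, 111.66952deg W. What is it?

DH47dr90

Add 180° to longitude and 90° to latitude: 68.33048, 77.71128.
Field: lon ⌊68.33048/20⌋ = 3 → D; lat ⌊77.71128/10⌋ = 7 → H.
Square: lon ⌊8.33048/2⌋ = 4; lat ⌊7.71128/1⌋ = 7.
Subsquare: lon ⌊0.33048/0.0833333⌋ = 3 → d; lat ⌊0.71128/0.0416667⌋ = 17 → r.
Extended square: lon ⌊0.08048/0.00833333⌋ = 9; lat ⌊0.00295/0.00416667⌋ = 0.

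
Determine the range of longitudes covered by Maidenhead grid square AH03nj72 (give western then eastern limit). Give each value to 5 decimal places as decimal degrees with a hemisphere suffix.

178.85833° W, 178.85000° W

Field A=0, H=7: +0·20° lon, +7·10° lat → SW at lon -180°, lat -20°.
Square 0, 3: +0·2° lon, +3·1° lat → SW at lon -180°, lat -17°.
Subsquare n=13, j=9: +13·0.0833333° lon, +9·0.0416667° lat → SW at lon -178.917°, lat -16.625°.
Extended square 7, 2: +7·0.00833333° lon, +2·0.00416667° lat → SW at lon -178.858°, lat -16.6167°.
Cell spans 0.00833333° lon × 0.00416667° lat.
west 178.85833° W, east 178.85000° W.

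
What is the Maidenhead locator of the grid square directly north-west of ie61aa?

IE51xb

Longitude subsquare a = 0; −1 → -1, wraps to 23 = x, carry into square.
Longitude square 6; −1 → 5.
Latitude subsquare a = 0; +1 → 1 = b.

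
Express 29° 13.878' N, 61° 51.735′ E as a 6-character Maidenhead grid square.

ML09wf

Shift to the Maidenhead origin (180°W, 90°S): lon 241.8623, lat 119.2313.
Field: lon ⌊241.8623/20⌋ = 12 → M; lat ⌊119.2313/10⌋ = 11 → L.
Square: lon ⌊1.8623/2⌋ = 0; lat ⌊9.2313/1⌋ = 9.
Subsquare: lon ⌊1.8623/0.0833333⌋ = 22 → w; lat ⌊0.2313/0.0416667⌋ = 5 → f.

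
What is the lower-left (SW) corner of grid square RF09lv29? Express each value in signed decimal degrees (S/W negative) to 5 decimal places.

Field R=17, F=5: +17·20° lon, +5·10° lat → SW at lon 160°, lat -40°.
Square 0, 9: +0·2° lon, +9·1° lat → SW at lon 160°, lat -31°.
Subsquare l=11, v=21: +11·0.0833333° lon, +21·0.0416667° lat → SW at lon 160.917°, lat -30.125°.
Extended square 2, 9: +2·0.00833333° lon, +9·0.00416667° lat → SW at lon 160.933°, lat -30.0875°.
latitude -30.08750, longitude 160.93333.

-30.08750, 160.93333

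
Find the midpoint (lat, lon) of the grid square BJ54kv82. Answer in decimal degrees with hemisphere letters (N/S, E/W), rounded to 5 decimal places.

Field B=1, J=9: +1·20° lon, +9·10° lat → SW at lon -160°, lat 0°.
Square 5, 4: +5·2° lon, +4·1° lat → SW at lon -150°, lat 4°.
Subsquare k=10, v=21: +10·0.0833333° lon, +21·0.0416667° lat → SW at lon -149.167°, lat 4.875°.
Extended square 8, 2: +8·0.00833333° lon, +2·0.00416667° lat → SW at lon -149.1°, lat 4.88333°.
Cell spans 0.00833333° lon × 0.00416667° lat. Centre is SW corner plus half of each.
latitude 4.88542° N, longitude 149.09583° W.

4.88542° N, 149.09583° W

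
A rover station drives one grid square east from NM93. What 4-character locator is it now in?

OM03

Longitude square 9; +1 → 10, wraps to 0, carry into field.
Longitude field N = 13; +1 → 14 = O.
The latitude characters are unchanged.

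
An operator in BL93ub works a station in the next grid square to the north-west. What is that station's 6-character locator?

BL93tc

Longitude subsquare u = 20; −1 → 19 = t.
Latitude subsquare b = 1; +1 → 2 = c.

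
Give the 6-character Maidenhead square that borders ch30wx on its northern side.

CH31wa

Latitude subsquare x = 23; +1 → 24, wraps to 0 = a, carry into square.
Latitude square 0; +1 → 1.
The longitude characters are unchanged.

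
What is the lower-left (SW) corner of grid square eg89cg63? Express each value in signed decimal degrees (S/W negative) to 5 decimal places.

-20.73750, -83.78333

Field E=4, G=6: +4·20° lon, +6·10° lat → SW at lon -100°, lat -30°.
Square 8, 9: +8·2° lon, +9·1° lat → SW at lon -84°, lat -21°.
Subsquare c=2, g=6: +2·0.0833333° lon, +6·0.0416667° lat → SW at lon -83.8333°, lat -20.75°.
Extended square 6, 3: +6·0.00833333° lon, +3·0.00416667° lat → SW at lon -83.7833°, lat -20.7375°.
latitude -20.73750, longitude -83.78333.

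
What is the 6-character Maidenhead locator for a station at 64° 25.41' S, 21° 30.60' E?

Shift to the Maidenhead origin (180°W, 90°S): lon 201.5100, lat 25.5765.
Field: 201.5100/20 → 10 → K, 25.5765/10 → 2 → C; chars KC.
Square: 1.5100/2 → 0, 5.5765/1 → 5; chars 05.
Subsquare: 1.5100/0.0833333 → 18 → s, 0.5765/0.0416667 → 13 → n; chars sn.

KC05sn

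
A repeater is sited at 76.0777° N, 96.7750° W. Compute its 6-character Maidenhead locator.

EQ16ob

Shift to the Maidenhead origin (180°W, 90°S): lon 83.2250, lat 166.0777.
Field (20°×10°, letters A–R): 83.2250/20 → 4 → E, 166.0777/10 → 16 → Q; chars EQ.
Square (2°×1°, digits 0–9): 3.2250/2 → 1, 6.0777/1 → 6; chars 16.
Subsquare (5′×2.5′, letters a–x): 1.2250/0.0833333 → 14 → o, 0.0777/0.0416667 → 1 → b; chars ob.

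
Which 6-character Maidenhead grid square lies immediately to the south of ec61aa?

EC60ax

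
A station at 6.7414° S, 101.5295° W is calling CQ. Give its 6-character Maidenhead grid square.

Offset from 180°W / 90°S: lon 78.4705°, lat 83.2586°.
Field: 78.4705/20 → 3 → D, 83.2586/10 → 8 → I; chars DI.
Square: 18.4705/2 → 9, 3.2586/1 → 3; chars 93.
Subsquare: 0.4705/0.0833333 → 5 → f, 0.2586/0.0416667 → 6 → g; chars fg.

DI93fg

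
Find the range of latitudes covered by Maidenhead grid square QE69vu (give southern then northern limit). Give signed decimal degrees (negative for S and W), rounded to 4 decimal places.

-40.1667, -40.1250

Field Q=16, E=4: +16·20° lon, +4·10° lat → SW at lon 140°, lat -50°.
Square 6, 9: +6·2° lon, +9·1° lat → SW at lon 152°, lat -41°.
Subsquare v=21, u=20: +21·0.0833333° lon, +20·0.0416667° lat → SW at lon 153.75°, lat -40.1667°.
Cell spans 0.0833333° lon × 0.0416667° lat.
south -40.1667, north -40.1250.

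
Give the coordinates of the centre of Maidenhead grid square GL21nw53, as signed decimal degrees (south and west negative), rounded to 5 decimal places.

Field G=6, L=11: +6·20° lon, +11·10° lat → SW at lon -60°, lat 20°.
Square 2, 1: +2·2° lon, +1·1° lat → SW at lon -56°, lat 21°.
Subsquare n=13, w=22: +13·0.0833333° lon, +22·0.0416667° lat → SW at lon -54.9167°, lat 21.9167°.
Extended square 5, 3: +5·0.00833333° lon, +3·0.00416667° lat → SW at lon -54.875°, lat 21.9292°.
Cell spans 0.00833333° lon × 0.00416667° lat. Centre is SW corner plus half of each.
latitude 21.93125, longitude -54.87083.

21.93125, -54.87083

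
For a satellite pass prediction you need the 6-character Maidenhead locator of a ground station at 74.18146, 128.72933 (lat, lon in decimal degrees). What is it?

PQ44ie

Shift to the Maidenhead origin (180°W, 90°S): lon 308.7293, lat 164.1815.
Field: 308.7293/20 → 15 → P, 164.1815/10 → 16 → Q; chars PQ.
Square: 8.7293/2 → 4, 4.1815/1 → 4; chars 44.
Subsquare: 0.7293/0.0833333 → 8 → i, 0.1815/0.0416667 → 4 → e; chars ie.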